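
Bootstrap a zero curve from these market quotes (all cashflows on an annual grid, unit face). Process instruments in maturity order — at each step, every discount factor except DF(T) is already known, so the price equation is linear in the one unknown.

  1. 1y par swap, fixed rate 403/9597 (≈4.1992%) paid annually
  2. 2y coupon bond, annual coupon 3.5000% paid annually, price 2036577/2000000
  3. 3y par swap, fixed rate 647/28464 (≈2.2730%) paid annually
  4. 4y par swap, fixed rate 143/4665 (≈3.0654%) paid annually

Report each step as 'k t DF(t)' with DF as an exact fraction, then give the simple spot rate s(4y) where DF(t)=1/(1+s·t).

step 1 [1y] swap r/1=403/9597: DF=(1 − 403/9597·(0))/(1+403/9597) = 9597/10000 ≈ 0.959700
step 2 [2y] bond c/1=7/200: DF=(2036577/2000000 − 7/200·(0.959700))/(1+7/200) = 4757/5000 ≈ 0.951400
step 3 [3y] swap r/1=647/28464: DF=(1 − 647/28464·(0.959700+0.951400))/(1+647/28464) = 9353/10000 ≈ 0.935300
step 4 [4y] swap r/1=143/4665: DF=(1 − 143/4665·(0.959700+0.951400+0.935300))/(1+143/4665) = 1107/1250 ≈ 0.885600

1 1 9597/10000
2 2 4757/5000
3 3 9353/10000
4 4 1107/1250
s(4y) = (1/(1107/1250) − 1)/(4) = 143/4428 ≈ 3.2294%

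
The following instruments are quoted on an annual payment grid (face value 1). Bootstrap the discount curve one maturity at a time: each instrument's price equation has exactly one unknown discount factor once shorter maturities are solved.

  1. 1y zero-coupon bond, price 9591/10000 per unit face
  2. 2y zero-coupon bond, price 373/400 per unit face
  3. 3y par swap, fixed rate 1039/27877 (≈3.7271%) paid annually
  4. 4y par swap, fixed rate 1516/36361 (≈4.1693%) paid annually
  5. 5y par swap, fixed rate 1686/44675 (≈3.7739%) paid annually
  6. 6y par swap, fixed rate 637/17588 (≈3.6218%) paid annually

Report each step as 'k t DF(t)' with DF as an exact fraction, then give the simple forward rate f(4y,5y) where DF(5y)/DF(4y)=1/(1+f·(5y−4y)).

step 1 [1y] zero: DF = P = 9591/10000 ≈ 0.959100
step 2 [2y] zero: DF = P = 373/400 ≈ 0.932500
step 3 [3y] swap r/1=1039/27877: DF=(1 − 1039/27877·(0.959100+0.932500))/(1+1039/27877) = 8961/10000 ≈ 0.896100
step 4 [4y] swap r/1=1516/36361: DF=(1 − 1516/36361·(0.959100+0.932500+0.896100))/(1+1516/36361) = 2121/2500 ≈ 0.848400
step 5 [5y] swap r/1=1686/44675: DF=(1 − 1686/44675·(0.959100+0.932500+0.896100+0.848400))/(1+1686/44675) = 4157/5000 ≈ 0.831400
step 6 [6y] swap r/1=637/17588: DF=(1 − 637/17588·(0.959100+0.932500+0.896100+0.848400+0.831400))/(1+637/17588) = 8089/10000 ≈ 0.808900

1 1 9591/10000
2 2 373/400
3 3 8961/10000
4 4 2121/2500
5 5 4157/5000
6 6 8089/10000
f(4y,5y) = ((2121/2500)/(4157/5000) − 1)/(1) = 85/4157 ≈ 2.0447%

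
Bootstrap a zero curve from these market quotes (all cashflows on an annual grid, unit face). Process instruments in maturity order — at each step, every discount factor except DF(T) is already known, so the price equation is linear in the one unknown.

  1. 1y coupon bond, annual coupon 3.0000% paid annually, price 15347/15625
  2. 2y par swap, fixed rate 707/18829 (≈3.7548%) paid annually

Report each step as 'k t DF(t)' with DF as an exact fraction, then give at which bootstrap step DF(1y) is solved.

step 1 [1y] bond c/1=3/100: DF=(15347/15625 − 3/100·(0))/(1+3/100) = 596/625 ≈ 0.953600
step 2 [2y] swap r/1=707/18829: DF=(1 − 707/18829·(0.953600))/(1+707/18829) = 9293/10000 ≈ 0.929300

1 1 596/625
2 2 9293/10000
DF(1y) is solved at step 1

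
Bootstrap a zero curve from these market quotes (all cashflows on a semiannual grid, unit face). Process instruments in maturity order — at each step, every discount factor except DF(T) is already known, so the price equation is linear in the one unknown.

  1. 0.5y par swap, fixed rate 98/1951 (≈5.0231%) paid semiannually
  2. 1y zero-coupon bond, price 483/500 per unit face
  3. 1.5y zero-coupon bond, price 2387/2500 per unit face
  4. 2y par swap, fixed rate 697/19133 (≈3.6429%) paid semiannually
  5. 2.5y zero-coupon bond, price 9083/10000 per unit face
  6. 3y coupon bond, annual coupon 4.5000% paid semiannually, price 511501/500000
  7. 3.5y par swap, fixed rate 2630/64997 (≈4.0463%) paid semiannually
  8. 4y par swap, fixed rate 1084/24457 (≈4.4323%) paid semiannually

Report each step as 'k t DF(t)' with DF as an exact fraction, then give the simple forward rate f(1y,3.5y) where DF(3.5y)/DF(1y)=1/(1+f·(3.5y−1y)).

1 1/2 1951/2000
2 1 483/500
3 3/2 2387/2500
4 2 9303/10000
5 5/2 9083/10000
6 3 8963/10000
7 7/2 1737/2000
8 4 4187/5000
f(1y,3.5y) = ((483/500)/(1737/2000) − 1)/(5/2) = 26/579 ≈ 4.4905%

step 1 [0.5y] swap r/2=49/1951: DF=(1 − 49/1951·(0))/(1+49/1951) = 1951/2000 ≈ 0.975500
step 2 [1y] zero: DF = P = 483/500 ≈ 0.966000
step 3 [1.5y] zero: DF = P = 2387/2500 ≈ 0.954800
step 4 [2y] swap r/2=697/38266: DF=(1 − 697/38266·(0.975500+0.966000+0.954800))/(1+697/38266) = 9303/10000 ≈ 0.930300
step 5 [2.5y] zero: DF = P = 9083/10000 ≈ 0.908300
step 6 [3y] bond c/2=9/400: DF=(511501/500000 − 9/400·(0.975500+0.966000+0.954800+0.930300+0.908300))/(1+9/400) = 8963/10000 ≈ 0.896300
step 7 [3.5y] swap r/2=1315/64997: DF=(1 − 1315/64997·(0.975500+0.966000+0.954800+0.930300+0.908300+0.896300))/(1+1315/64997) = 1737/2000 ≈ 0.868500
step 8 [4y] swap r/2=542/24457: DF=(1 − 542/24457·(0.975500+0.966000+0.954800+0.930300+0.908300+0.896300+0.868500))/(1+542/24457) = 4187/5000 ≈ 0.837400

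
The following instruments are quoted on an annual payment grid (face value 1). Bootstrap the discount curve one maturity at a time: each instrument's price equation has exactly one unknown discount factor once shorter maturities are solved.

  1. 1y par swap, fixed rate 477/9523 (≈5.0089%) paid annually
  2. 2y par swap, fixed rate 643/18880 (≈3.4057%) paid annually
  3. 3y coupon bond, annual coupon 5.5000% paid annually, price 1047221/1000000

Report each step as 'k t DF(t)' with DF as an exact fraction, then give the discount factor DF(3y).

step 1 [1y] swap r/1=477/9523: DF=(1 − 477/9523·(0))/(1+477/9523) = 9523/10000 ≈ 0.952300
step 2 [2y] swap r/1=643/18880: DF=(1 − 643/18880·(0.952300))/(1+643/18880) = 9357/10000 ≈ 0.935700
step 3 [3y] bond c/1=11/200: DF=(1047221/1000000 − 11/200·(0.952300+0.935700))/(1+11/200) = 4471/5000 ≈ 0.894200

1 1 9523/10000
2 2 9357/10000
3 3 4471/5000
DF(3y) = 4471/5000 ≈ 0.894200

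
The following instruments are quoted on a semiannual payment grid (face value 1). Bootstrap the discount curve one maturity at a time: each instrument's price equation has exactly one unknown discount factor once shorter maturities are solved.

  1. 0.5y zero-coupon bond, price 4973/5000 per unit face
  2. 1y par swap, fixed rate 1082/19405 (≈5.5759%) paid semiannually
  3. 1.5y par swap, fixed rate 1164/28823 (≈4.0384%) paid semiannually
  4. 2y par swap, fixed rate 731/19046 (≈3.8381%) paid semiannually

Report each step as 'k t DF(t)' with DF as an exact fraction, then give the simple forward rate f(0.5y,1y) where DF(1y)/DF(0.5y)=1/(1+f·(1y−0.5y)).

1 1/2 4973/5000
2 1 9459/10000
3 3/2 4709/5000
4 2 9269/10000
f(0.5y,1y) = ((4973/5000)/(9459/10000) − 1)/(1/2) = 974/9459 ≈ 10.2971%

step 1 [0.5y] zero: DF = P = 4973/5000 ≈ 0.994600
step 2 [1y] swap r/2=541/19405: DF=(1 − 541/19405·(0.994600))/(1+541/19405) = 9459/10000 ≈ 0.945900
step 3 [1.5y] swap r/2=582/28823: DF=(1 − 582/28823·(0.994600+0.945900))/(1+582/28823) = 4709/5000 ≈ 0.941800
step 4 [2y] swap r/2=731/38092: DF=(1 − 731/38092·(0.994600+0.945900+0.941800))/(1+731/38092) = 9269/10000 ≈ 0.926900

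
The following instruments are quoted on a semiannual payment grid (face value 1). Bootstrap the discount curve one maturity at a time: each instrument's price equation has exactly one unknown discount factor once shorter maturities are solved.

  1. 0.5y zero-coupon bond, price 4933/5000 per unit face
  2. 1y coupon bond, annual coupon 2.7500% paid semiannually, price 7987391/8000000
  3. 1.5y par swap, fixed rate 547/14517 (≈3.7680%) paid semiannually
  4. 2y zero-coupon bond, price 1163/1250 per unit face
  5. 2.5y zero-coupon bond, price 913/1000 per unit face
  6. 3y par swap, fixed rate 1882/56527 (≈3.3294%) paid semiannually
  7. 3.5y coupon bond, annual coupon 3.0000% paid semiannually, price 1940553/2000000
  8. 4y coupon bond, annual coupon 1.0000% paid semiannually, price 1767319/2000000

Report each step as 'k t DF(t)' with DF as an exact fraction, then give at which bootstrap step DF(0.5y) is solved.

step 1 [0.5y] zero: DF = P = 4933/5000 ≈ 0.986600
step 2 [1y] bond c/2=11/800: DF=(7987391/8000000 − 11/800·(0.986600))/(1+11/800) = 1943/2000 ≈ 0.971500
step 3 [1.5y] swap r/2=547/29034: DF=(1 − 547/29034·(0.986600+0.971500))/(1+547/29034) = 9453/10000 ≈ 0.945300
step 4 [2y] zero: DF = P = 1163/1250 ≈ 0.930400
step 5 [2.5y] zero: DF = P = 913/1000 ≈ 0.913000
step 6 [3y] swap r/2=941/56527: DF=(1 − 941/56527·(0.986600+0.971500+0.945300+0.930400+0.913000))/(1+941/56527) = 9059/10000 ≈ 0.905900
step 7 [3.5y] bond c/2=3/200: DF=(1940553/2000000 − 3/200·(0.986600+0.971500+0.945300+0.930400+0.913000+0.905900))/(1+3/200) = 2181/2500 ≈ 0.872400
step 8 [4y] bond c/2=1/200: DF=(1767319/2000000 − 1/200·(0.986600+0.971500+0.945300+0.930400+0.913000+0.905900+0.872400))/(1+1/200) = 2117/2500 ≈ 0.846800

1 1/2 4933/5000
2 1 1943/2000
3 3/2 9453/10000
4 2 1163/1250
5 5/2 913/1000
6 3 9059/10000
7 7/2 2181/2500
8 4 2117/2500
DF(0.5y) is solved at step 1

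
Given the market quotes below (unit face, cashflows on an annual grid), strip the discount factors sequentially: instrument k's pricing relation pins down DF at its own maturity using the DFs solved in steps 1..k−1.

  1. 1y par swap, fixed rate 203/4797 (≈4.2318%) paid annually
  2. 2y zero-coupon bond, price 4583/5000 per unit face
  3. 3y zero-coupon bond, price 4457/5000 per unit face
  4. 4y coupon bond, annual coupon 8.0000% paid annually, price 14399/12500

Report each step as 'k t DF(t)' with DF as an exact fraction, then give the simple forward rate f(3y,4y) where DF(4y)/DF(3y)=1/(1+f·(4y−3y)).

1 1 4797/5000
2 2 4583/5000
3 3 4457/5000
4 4 1077/1250
f(3y,4y) = ((4457/5000)/(1077/1250) − 1)/(1) = 149/4308 ≈ 3.4587%

step 1 [1y] swap r/1=203/4797: DF=(1 − 203/4797·(0))/(1+203/4797) = 4797/5000 ≈ 0.959400
step 2 [2y] zero: DF = P = 4583/5000 ≈ 0.916600
step 3 [3y] zero: DF = P = 4457/5000 ≈ 0.891400
step 4 [4y] bond c/1=2/25: DF=(14399/12500 − 2/25·(0.959400+0.916600+0.891400))/(1+2/25) = 1077/1250 ≈ 0.861600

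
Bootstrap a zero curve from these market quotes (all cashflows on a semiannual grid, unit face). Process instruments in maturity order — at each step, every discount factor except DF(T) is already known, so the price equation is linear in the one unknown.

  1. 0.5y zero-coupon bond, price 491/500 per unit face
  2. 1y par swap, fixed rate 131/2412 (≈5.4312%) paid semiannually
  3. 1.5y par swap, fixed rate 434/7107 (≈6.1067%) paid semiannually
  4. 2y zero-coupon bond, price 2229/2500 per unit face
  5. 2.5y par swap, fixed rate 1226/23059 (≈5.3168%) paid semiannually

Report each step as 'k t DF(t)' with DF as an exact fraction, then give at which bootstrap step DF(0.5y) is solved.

step 1 [0.5y] zero: DF = P = 491/500 ≈ 0.982000
step 2 [1y] swap r/2=131/4824: DF=(1 − 131/4824·(0.982000))/(1+131/4824) = 2369/2500 ≈ 0.947600
step 3 [1.5y] swap r/2=217/7107: DF=(1 − 217/7107·(0.982000+0.947600))/(1+217/7107) = 2283/2500 ≈ 0.913200
step 4 [2y] zero: DF = P = 2229/2500 ≈ 0.891600
step 5 [2.5y] swap r/2=613/23059: DF=(1 − 613/23059·(0.982000+0.947600+0.913200+0.891600))/(1+613/23059) = 4387/5000 ≈ 0.877400

1 1/2 491/500
2 1 2369/2500
3 3/2 2283/2500
4 2 2229/2500
5 5/2 4387/5000
DF(0.5y) is solved at step 1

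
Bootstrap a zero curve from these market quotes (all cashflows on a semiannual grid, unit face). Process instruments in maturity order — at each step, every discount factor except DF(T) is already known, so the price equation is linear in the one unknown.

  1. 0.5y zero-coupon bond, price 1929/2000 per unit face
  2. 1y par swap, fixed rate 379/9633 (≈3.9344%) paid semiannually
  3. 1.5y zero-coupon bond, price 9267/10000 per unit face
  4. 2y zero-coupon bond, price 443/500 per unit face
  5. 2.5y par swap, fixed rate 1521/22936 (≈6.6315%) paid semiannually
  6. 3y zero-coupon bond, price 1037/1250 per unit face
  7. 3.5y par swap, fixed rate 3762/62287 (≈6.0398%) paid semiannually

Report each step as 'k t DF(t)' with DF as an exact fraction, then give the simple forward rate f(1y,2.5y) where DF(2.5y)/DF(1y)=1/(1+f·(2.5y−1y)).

1 1/2 1929/2000
2 1 9621/10000
3 3/2 9267/10000
4 2 443/500
5 5/2 8479/10000
6 3 1037/1250
7 7/2 8119/10000
f(1y,2.5y) = ((9621/10000)/(8479/10000) − 1)/(3/2) = 2284/25437 ≈ 8.9790%

step 1 [0.5y] zero: DF = P = 1929/2000 ≈ 0.964500
step 2 [1y] swap r/2=379/19266: DF=(1 − 379/19266·(0.964500))/(1+379/19266) = 9621/10000 ≈ 0.962100
step 3 [1.5y] zero: DF = P = 9267/10000 ≈ 0.926700
step 4 [2y] zero: DF = P = 443/500 ≈ 0.886000
step 5 [2.5y] swap r/2=1521/45872: DF=(1 − 1521/45872·(0.964500+0.962100+0.926700+0.886000))/(1+1521/45872) = 8479/10000 ≈ 0.847900
step 6 [3y] zero: DF = P = 1037/1250 ≈ 0.829600
step 7 [3.5y] swap r/2=1881/62287: DF=(1 − 1881/62287·(0.964500+0.962100+0.926700+0.886000+0.847900+0.829600))/(1+1881/62287) = 8119/10000 ≈ 0.811900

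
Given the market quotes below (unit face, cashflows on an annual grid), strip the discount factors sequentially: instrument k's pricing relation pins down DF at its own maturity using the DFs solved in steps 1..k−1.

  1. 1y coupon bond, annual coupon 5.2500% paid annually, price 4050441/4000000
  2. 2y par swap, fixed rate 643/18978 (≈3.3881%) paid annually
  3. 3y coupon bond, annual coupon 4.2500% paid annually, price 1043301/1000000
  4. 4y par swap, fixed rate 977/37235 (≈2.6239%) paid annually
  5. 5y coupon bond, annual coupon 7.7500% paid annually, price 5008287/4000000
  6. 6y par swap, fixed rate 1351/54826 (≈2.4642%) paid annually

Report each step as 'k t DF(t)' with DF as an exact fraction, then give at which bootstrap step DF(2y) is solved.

step 1 [1y] bond c/1=21/400: DF=(4050441/4000000 − 21/400·(0))/(1+21/400) = 9621/10000 ≈ 0.962100
step 2 [2y] swap r/1=643/18978: DF=(1 − 643/18978·(0.962100))/(1+643/18978) = 9357/10000 ≈ 0.935700
step 3 [3y] bond c/1=17/400: DF=(1043301/1000000 − 17/400·(0.962100+0.935700))/(1+17/400) = 4617/5000 ≈ 0.923400
step 4 [4y] swap r/1=977/37235: DF=(1 − 977/37235·(0.962100+0.935700+0.923400))/(1+977/37235) = 9023/10000 ≈ 0.902300
step 5 [5y] bond c/1=31/400: DF=(5008287/4000000 − 31/400·(0.962100+0.935700+0.923400+0.902300))/(1+31/400) = 4471/5000 ≈ 0.894200
step 6 [6y] swap r/1=1351/54826: DF=(1 − 1351/54826·(0.962100+0.935700+0.923400+0.902300+0.894200))/(1+1351/54826) = 8649/10000 ≈ 0.864900

1 1 9621/10000
2 2 9357/10000
3 3 4617/5000
4 4 9023/10000
5 5 4471/5000
6 6 8649/10000
DF(2y) is solved at step 2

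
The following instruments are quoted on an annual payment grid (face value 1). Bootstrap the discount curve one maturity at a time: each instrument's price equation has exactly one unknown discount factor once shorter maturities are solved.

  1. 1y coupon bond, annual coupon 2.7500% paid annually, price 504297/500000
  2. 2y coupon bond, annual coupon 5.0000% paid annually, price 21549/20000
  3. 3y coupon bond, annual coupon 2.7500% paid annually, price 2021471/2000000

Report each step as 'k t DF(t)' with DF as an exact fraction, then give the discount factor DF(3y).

1 1 1227/1250
2 2 4897/5000
3 3 582/625
DF(3y) = 582/625 ≈ 0.931200

step 1 [1y] bond c/1=11/400: DF=(504297/500000 − 11/400·(0))/(1+11/400) = 1227/1250 ≈ 0.981600
step 2 [2y] bond c/1=1/20: DF=(21549/20000 − 1/20·(0.981600))/(1+1/20) = 4897/5000 ≈ 0.979400
step 3 [3y] bond c/1=11/400: DF=(2021471/2000000 − 11/400·(0.981600+0.979400))/(1+11/400) = 582/625 ≈ 0.931200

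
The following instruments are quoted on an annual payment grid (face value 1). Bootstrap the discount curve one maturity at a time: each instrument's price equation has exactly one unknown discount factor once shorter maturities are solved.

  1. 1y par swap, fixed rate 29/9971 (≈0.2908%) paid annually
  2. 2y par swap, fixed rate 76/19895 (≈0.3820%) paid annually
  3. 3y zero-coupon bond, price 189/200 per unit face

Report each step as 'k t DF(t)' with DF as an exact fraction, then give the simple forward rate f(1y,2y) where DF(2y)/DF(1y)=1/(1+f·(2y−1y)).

step 1 [1y] swap r/1=29/9971: DF=(1 − 29/9971·(0))/(1+29/9971) = 9971/10000 ≈ 0.997100
step 2 [2y] swap r/1=76/19895: DF=(1 − 76/19895·(0.997100))/(1+76/19895) = 2481/2500 ≈ 0.992400
step 3 [3y] zero: DF = P = 189/200 ≈ 0.945000

1 1 9971/10000
2 2 2481/2500
3 3 189/200
f(1y,2y) = ((9971/10000)/(2481/2500) − 1)/(1) = 47/9924 ≈ 0.4736%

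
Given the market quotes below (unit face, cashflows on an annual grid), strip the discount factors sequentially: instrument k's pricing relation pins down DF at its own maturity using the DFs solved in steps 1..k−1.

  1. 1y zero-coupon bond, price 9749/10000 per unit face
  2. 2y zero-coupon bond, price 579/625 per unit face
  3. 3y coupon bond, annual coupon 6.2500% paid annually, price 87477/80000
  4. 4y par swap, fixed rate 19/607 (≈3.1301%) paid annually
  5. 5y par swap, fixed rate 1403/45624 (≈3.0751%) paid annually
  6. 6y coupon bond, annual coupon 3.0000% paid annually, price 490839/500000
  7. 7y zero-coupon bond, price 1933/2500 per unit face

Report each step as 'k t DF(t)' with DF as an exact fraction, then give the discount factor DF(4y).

step 1 [1y] zero: DF = P = 9749/10000 ≈ 0.974900
step 2 [2y] zero: DF = P = 579/625 ≈ 0.926400
step 3 [3y] bond c/1=1/16: DF=(87477/80000 − 1/16·(0.974900+0.926400))/(1+1/16) = 9173/10000 ≈ 0.917300
step 4 [4y] swap r/1=19/607: DF=(1 − 19/607·(0.974900+0.926400+0.917300))/(1+19/607) = 8841/10000 ≈ 0.884100
step 5 [5y] swap r/1=1403/45624: DF=(1 − 1403/45624·(0.974900+0.926400+0.917300+0.884100))/(1+1403/45624) = 8597/10000 ≈ 0.859700
step 6 [6y] bond c/1=3/100: DF=(490839/500000 − 3/100·(0.974900+0.926400+0.917300+0.884100+0.859700))/(1+3/100) = 4101/5000 ≈ 0.820200
step 7 [7y] zero: DF = P = 1933/2500 ≈ 0.773200

1 1 9749/10000
2 2 579/625
3 3 9173/10000
4 4 8841/10000
5 5 8597/10000
6 6 4101/5000
7 7 1933/2500
DF(4y) = 8841/10000 ≈ 0.884100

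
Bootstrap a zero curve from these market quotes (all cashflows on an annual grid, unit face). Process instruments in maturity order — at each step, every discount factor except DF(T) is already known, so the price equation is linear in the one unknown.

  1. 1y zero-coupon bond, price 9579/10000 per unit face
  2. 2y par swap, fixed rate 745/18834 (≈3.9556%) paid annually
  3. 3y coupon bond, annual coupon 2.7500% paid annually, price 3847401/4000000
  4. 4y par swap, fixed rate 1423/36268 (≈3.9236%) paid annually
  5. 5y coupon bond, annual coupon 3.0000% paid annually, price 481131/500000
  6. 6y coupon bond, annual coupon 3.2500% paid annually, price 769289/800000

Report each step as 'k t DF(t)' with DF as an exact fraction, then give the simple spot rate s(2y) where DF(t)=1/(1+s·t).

1 1 9579/10000
2 2 1851/2000
3 3 8857/10000
4 4 8577/10000
5 5 4143/5000
6 6 7911/10000
s(2y) = (1/(1851/2000) − 1)/(2) = 149/3702 ≈ 4.0249%

step 1 [1y] zero: DF = P = 9579/10000 ≈ 0.957900
step 2 [2y] swap r/1=745/18834: DF=(1 − 745/18834·(0.957900))/(1+745/18834) = 1851/2000 ≈ 0.925500
step 3 [3y] bond c/1=11/400: DF=(3847401/4000000 − 11/400·(0.957900+0.925500))/(1+11/400) = 8857/10000 ≈ 0.885700
step 4 [4y] swap r/1=1423/36268: DF=(1 − 1423/36268·(0.957900+0.925500+0.885700))/(1+1423/36268) = 8577/10000 ≈ 0.857700
step 5 [5y] bond c/1=3/100: DF=(481131/500000 − 3/100·(0.957900+0.925500+0.885700+0.857700))/(1+3/100) = 4143/5000 ≈ 0.828600
step 6 [6y] bond c/1=13/400: DF=(769289/800000 − 13/400·(0.957900+0.925500+0.885700+0.857700+0.828600))/(1+13/400) = 7911/10000 ≈ 0.791100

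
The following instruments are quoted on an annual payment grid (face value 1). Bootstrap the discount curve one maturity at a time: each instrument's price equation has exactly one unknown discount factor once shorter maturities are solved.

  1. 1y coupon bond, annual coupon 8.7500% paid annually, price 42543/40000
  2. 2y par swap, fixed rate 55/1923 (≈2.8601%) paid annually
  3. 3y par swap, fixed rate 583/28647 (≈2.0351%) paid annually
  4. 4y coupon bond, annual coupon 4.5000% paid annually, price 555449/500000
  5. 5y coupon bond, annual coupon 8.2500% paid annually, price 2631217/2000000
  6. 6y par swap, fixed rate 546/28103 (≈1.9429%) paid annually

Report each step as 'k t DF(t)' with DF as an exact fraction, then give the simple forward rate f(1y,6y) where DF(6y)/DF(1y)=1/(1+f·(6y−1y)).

1 1 489/500
2 2 189/200
3 3 9417/10000
4 4 9397/10000
5 5 4627/5000
6 6 2227/2500
f(1y,6y) = ((489/500)/(2227/2500) − 1)/(5) = 218/11135 ≈ 1.9578%

step 1 [1y] bond c/1=7/80: DF=(42543/40000 − 7/80·(0))/(1+7/80) = 489/500 ≈ 0.978000
step 2 [2y] swap r/1=55/1923: DF=(1 − 55/1923·(0.978000))/(1+55/1923) = 189/200 ≈ 0.945000
step 3 [3y] swap r/1=583/28647: DF=(1 − 583/28647·(0.978000+0.945000))/(1+583/28647) = 9417/10000 ≈ 0.941700
step 4 [4y] bond c/1=9/200: DF=(555449/500000 − 9/200·(0.978000+0.945000+0.941700))/(1+9/200) = 9397/10000 ≈ 0.939700
step 5 [5y] bond c/1=33/400: DF=(2631217/2000000 − 33/400·(0.978000+0.945000+0.941700+0.939700))/(1+33/400) = 4627/5000 ≈ 0.925400
step 6 [6y] swap r/1=546/28103: DF=(1 − 546/28103·(0.978000+0.945000+0.941700+0.939700+0.925400))/(1+546/28103) = 2227/2500 ≈ 0.890800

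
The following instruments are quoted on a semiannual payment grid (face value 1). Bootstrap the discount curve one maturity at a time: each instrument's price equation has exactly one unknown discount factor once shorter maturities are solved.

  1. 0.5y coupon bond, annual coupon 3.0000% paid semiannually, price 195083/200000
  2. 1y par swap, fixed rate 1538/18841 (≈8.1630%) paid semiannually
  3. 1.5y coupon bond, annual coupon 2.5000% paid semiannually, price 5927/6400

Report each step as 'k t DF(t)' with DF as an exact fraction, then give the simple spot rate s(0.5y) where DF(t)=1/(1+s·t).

1 1/2 961/1000
2 1 9231/10000
3 3/2 4457/5000
s(0.5y) = (1/(961/1000) − 1)/(1/2) = 78/961 ≈ 8.1165%

step 1 [0.5y] bond c/2=3/200: DF=(195083/200000 − 3/200·(0))/(1+3/200) = 961/1000 ≈ 0.961000
step 2 [1y] swap r/2=769/18841: DF=(1 − 769/18841·(0.961000))/(1+769/18841) = 9231/10000 ≈ 0.923100
step 3 [1.5y] bond c/2=1/80: DF=(5927/6400 − 1/80·(0.961000+0.923100))/(1+1/80) = 4457/5000 ≈ 0.891400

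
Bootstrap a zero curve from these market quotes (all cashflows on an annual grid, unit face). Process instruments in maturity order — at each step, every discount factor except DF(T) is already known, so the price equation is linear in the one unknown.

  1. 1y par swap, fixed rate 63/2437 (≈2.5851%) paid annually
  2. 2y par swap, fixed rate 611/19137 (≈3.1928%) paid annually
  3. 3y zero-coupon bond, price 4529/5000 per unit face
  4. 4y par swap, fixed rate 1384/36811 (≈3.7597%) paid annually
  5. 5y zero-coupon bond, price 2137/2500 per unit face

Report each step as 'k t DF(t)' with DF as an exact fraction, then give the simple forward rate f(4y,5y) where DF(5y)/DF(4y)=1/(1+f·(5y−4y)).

step 1 [1y] swap r/1=63/2437: DF=(1 − 63/2437·(0))/(1+63/2437) = 2437/2500 ≈ 0.974800
step 2 [2y] swap r/1=611/19137: DF=(1 − 611/19137·(0.974800))/(1+611/19137) = 9389/10000 ≈ 0.938900
step 3 [3y] zero: DF = P = 4529/5000 ≈ 0.905800
step 4 [4y] swap r/1=1384/36811: DF=(1 − 1384/36811·(0.974800+0.938900+0.905800))/(1+1384/36811) = 1077/1250 ≈ 0.861600
step 5 [5y] zero: DF = P = 2137/2500 ≈ 0.854800

1 1 2437/2500
2 2 9389/10000
3 3 4529/5000
4 4 1077/1250
5 5 2137/2500
f(4y,5y) = ((1077/1250)/(2137/2500) − 1)/(1) = 17/2137 ≈ 0.7955%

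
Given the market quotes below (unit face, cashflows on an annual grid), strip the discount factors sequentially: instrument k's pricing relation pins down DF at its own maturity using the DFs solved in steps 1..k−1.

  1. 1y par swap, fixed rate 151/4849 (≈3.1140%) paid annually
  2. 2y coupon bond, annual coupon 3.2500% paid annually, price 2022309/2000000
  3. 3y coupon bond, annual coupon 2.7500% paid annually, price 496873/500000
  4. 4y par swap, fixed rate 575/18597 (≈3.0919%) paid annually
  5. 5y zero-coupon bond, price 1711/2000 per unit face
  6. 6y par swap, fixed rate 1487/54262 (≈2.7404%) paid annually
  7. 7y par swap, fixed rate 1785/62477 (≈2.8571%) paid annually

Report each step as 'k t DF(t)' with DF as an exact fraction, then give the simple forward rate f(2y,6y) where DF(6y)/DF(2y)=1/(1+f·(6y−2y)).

step 1 [1y] swap r/1=151/4849: DF=(1 − 151/4849·(0))/(1+151/4849) = 4849/5000 ≈ 0.969800
step 2 [2y] bond c/1=13/400: DF=(2022309/2000000 − 13/400·(0.969800))/(1+13/400) = 593/625 ≈ 0.948800
step 3 [3y] bond c/1=11/400: DF=(496873/500000 − 11/400·(0.969800+0.948800))/(1+11/400) = 4579/5000 ≈ 0.915800
step 4 [4y] swap r/1=575/18597: DF=(1 − 575/18597·(0.969800+0.948800+0.915800))/(1+575/18597) = 177/200 ≈ 0.885000
step 5 [5y] zero: DF = P = 1711/2000 ≈ 0.855500
step 6 [6y] swap r/1=1487/54262: DF=(1 − 1487/54262·(0.969800+0.948800+0.915800+0.885000+0.855500))/(1+1487/54262) = 8513/10000 ≈ 0.851300
step 7 [7y] swap r/1=1785/62477: DF=(1 − 1785/62477·(0.969800+0.948800+0.915800+0.885000+0.855500+0.851300))/(1+1785/62477) = 1643/2000 ≈ 0.821500

1 1 4849/5000
2 2 593/625
3 3 4579/5000
4 4 177/200
5 5 1711/2000
6 6 8513/10000
7 7 1643/2000
f(2y,6y) = ((593/625)/(8513/10000) − 1)/(4) = 975/34052 ≈ 2.8633%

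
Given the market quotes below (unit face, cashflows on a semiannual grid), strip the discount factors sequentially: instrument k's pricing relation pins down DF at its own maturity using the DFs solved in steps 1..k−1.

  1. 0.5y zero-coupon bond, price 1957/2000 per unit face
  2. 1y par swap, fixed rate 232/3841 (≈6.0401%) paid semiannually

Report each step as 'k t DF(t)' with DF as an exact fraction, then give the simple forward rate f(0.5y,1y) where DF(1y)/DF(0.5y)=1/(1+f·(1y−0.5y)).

1 1/2 1957/2000
2 1 471/500
f(0.5y,1y) = ((1957/2000)/(471/500) − 1)/(1/2) = 73/942 ≈ 7.7495%

step 1 [0.5y] zero: DF = P = 1957/2000 ≈ 0.978500
step 2 [1y] swap r/2=116/3841: DF=(1 − 116/3841·(0.978500))/(1+116/3841) = 471/500 ≈ 0.942000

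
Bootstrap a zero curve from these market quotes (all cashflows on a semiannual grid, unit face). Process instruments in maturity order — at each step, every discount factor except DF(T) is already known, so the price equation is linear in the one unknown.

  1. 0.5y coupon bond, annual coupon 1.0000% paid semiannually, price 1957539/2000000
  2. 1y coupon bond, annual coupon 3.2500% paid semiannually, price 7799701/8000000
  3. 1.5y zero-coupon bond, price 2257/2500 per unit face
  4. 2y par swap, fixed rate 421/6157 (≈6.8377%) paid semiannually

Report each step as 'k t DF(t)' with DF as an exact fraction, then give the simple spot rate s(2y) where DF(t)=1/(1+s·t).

1 1/2 9739/10000
2 1 4719/5000
3 3/2 2257/2500
4 2 8737/10000
s(2y) = (1/(8737/10000) − 1)/(2) = 1263/17474 ≈ 7.2279%

step 1 [0.5y] bond c/2=1/200: DF=(1957539/2000000 − 1/200·(0))/(1+1/200) = 9739/10000 ≈ 0.973900
step 2 [1y] bond c/2=13/800: DF=(7799701/8000000 − 13/800·(0.973900))/(1+13/800) = 4719/5000 ≈ 0.943800
step 3 [1.5y] zero: DF = P = 2257/2500 ≈ 0.902800
step 4 [2y] swap r/2=421/12314: DF=(1 − 421/12314·(0.973900+0.943800+0.902800))/(1+421/12314) = 8737/10000 ≈ 0.873700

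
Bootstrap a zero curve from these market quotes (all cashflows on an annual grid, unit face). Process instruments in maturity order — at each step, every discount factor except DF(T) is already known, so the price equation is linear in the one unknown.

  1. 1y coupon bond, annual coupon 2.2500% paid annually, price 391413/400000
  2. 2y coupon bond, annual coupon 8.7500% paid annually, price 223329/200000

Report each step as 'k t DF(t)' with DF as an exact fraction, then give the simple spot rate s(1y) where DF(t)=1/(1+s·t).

1 1 957/1000
2 2 4749/5000
s(1y) = (1/(957/1000) − 1)/(1) = 43/957 ≈ 4.4932%

step 1 [1y] bond c/1=9/400: DF=(391413/400000 − 9/400·(0))/(1+9/400) = 957/1000 ≈ 0.957000
step 2 [2y] bond c/1=7/80: DF=(223329/200000 − 7/80·(0.957000))/(1+7/80) = 4749/5000 ≈ 0.949800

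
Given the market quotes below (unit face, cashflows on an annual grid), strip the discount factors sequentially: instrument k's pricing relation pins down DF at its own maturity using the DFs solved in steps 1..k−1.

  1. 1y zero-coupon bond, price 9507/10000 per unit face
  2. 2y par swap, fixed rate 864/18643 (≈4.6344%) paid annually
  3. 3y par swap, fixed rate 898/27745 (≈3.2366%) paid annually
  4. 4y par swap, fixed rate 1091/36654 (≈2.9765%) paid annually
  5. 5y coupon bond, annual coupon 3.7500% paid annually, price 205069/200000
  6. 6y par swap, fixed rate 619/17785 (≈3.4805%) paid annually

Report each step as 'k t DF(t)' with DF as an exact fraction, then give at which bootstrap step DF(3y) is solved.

1 1 9507/10000
2 2 571/625
3 3 4551/5000
4 4 8909/10000
5 5 4279/5000
6 6 8143/10000
DF(3y) is solved at step 3

step 1 [1y] zero: DF = P = 9507/10000 ≈ 0.950700
step 2 [2y] swap r/1=864/18643: DF=(1 − 864/18643·(0.950700))/(1+864/18643) = 571/625 ≈ 0.913600
step 3 [3y] swap r/1=898/27745: DF=(1 − 898/27745·(0.950700+0.913600))/(1+898/27745) = 4551/5000 ≈ 0.910200
step 4 [4y] swap r/1=1091/36654: DF=(1 − 1091/36654·(0.950700+0.913600+0.910200))/(1+1091/36654) = 8909/10000 ≈ 0.890900
step 5 [5y] bond c/1=3/80: DF=(205069/200000 − 3/80·(0.950700+0.913600+0.910200+0.890900))/(1+3/80) = 4279/5000 ≈ 0.855800
step 6 [6y] swap r/1=619/17785: DF=(1 − 619/17785·(0.950700+0.913600+0.910200+0.890900+0.855800))/(1+619/17785) = 8143/10000 ≈ 0.814300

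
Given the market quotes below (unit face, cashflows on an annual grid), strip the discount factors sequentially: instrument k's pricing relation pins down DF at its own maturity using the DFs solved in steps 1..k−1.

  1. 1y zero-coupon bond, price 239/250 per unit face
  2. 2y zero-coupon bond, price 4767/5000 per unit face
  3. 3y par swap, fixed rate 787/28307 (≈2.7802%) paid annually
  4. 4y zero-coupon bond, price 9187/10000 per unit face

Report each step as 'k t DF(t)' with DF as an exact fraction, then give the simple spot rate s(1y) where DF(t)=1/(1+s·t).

1 1 239/250
2 2 4767/5000
3 3 9213/10000
4 4 9187/10000
s(1y) = (1/(239/250) − 1)/(1) = 11/239 ≈ 4.6025%

step 1 [1y] zero: DF = P = 239/250 ≈ 0.956000
step 2 [2y] zero: DF = P = 4767/5000 ≈ 0.953400
step 3 [3y] swap r/1=787/28307: DF=(1 − 787/28307·(0.956000+0.953400))/(1+787/28307) = 9213/10000 ≈ 0.921300
step 4 [4y] zero: DF = P = 9187/10000 ≈ 0.918700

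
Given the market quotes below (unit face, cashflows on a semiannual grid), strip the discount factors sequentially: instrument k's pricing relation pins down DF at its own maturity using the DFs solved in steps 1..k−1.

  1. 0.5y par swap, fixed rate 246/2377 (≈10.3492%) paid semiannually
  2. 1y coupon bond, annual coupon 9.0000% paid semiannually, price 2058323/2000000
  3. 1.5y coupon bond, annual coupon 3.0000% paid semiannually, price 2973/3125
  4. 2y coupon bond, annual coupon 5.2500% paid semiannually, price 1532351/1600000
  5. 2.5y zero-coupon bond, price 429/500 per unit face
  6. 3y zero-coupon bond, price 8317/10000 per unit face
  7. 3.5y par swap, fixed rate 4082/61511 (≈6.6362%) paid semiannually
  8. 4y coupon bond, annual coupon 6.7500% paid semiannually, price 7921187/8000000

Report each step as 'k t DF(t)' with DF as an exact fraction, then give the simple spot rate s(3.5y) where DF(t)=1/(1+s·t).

step 1 [0.5y] swap r/2=123/2377: DF=(1 − 123/2377·(0))/(1+123/2377) = 2377/2500 ≈ 0.950800
step 2 [1y] bond c/2=9/200: DF=(2058323/2000000 − 9/200·(0.950800))/(1+9/200) = 9439/10000 ≈ 0.943900
step 3 [1.5y] bond c/2=3/200: DF=(2973/3125 − 3/200·(0.950800+0.943900))/(1+3/200) = 9093/10000 ≈ 0.909300
step 4 [2y] bond c/2=21/800: DF=(1532351/1600000 − 21/800·(0.950800+0.943900+0.909300))/(1+21/800) = 1723/2000 ≈ 0.861500
step 5 [2.5y] zero: DF = P = 429/500 ≈ 0.858000
step 6 [3y] zero: DF = P = 8317/10000 ≈ 0.831700
step 7 [3.5y] swap r/2=2041/61511: DF=(1 − 2041/61511·(0.950800+0.943900+0.909300+0.861500+0.858000+0.831700))/(1+2041/61511) = 7959/10000 ≈ 0.795900
step 8 [4y] bond c/2=27/800: DF=(7921187/8000000 − 27/800·(0.950800+0.943900+0.909300+0.861500+0.858000+0.831700+0.795900))/(1+27/800) = 757/1000 ≈ 0.757000

1 1/2 2377/2500
2 1 9439/10000
3 3/2 9093/10000
4 2 1723/2000
5 5/2 429/500
6 3 8317/10000
7 7/2 7959/10000
8 4 757/1000
s(3.5y) = (1/(7959/10000) − 1)/(7/2) = 4082/55713 ≈ 7.3268%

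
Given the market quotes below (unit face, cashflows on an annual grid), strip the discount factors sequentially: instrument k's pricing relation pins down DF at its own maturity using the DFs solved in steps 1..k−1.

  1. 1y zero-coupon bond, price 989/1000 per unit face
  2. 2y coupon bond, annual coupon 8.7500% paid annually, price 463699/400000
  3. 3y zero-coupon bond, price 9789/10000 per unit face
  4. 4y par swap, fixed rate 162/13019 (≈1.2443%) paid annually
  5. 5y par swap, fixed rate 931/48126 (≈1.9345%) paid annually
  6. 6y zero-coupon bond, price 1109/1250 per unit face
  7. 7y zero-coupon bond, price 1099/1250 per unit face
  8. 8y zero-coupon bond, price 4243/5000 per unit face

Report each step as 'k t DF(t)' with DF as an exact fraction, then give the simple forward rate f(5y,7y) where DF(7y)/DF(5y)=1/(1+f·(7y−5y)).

step 1 [1y] zero: DF = P = 989/1000 ≈ 0.989000
step 2 [2y] bond c/1=7/80: DF=(463699/400000 − 7/80·(0.989000))/(1+7/80) = 1233/1250 ≈ 0.986400
step 3 [3y] zero: DF = P = 9789/10000 ≈ 0.978900
step 4 [4y] swap r/1=162/13019: DF=(1 − 162/13019·(0.989000+0.986400+0.978900))/(1+162/13019) = 4757/5000 ≈ 0.951400
step 5 [5y] swap r/1=931/48126: DF=(1 − 931/48126·(0.989000+0.986400+0.978900+0.951400))/(1+931/48126) = 9069/10000 ≈ 0.906900
step 6 [6y] zero: DF = P = 1109/1250 ≈ 0.887200
step 7 [7y] zero: DF = P = 1099/1250 ≈ 0.879200
step 8 [8y] zero: DF = P = 4243/5000 ≈ 0.848600

1 1 989/1000
2 2 1233/1250
3 3 9789/10000
4 4 4757/5000
5 5 9069/10000
6 6 1109/1250
7 7 1099/1250
8 8 4243/5000
f(5y,7y) = ((9069/10000)/(1099/1250) − 1)/(2) = 277/17584 ≈ 1.5753%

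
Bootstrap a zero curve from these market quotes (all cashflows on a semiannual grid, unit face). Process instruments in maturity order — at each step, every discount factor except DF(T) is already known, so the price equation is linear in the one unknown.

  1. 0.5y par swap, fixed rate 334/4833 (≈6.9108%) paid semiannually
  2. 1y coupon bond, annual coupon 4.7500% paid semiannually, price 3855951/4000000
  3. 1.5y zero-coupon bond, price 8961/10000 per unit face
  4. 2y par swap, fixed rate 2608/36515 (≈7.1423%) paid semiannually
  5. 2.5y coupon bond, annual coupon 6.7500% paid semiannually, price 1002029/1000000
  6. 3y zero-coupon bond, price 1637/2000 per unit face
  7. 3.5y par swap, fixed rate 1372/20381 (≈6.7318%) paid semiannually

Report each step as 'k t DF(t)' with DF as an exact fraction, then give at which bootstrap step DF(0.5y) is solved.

1 1/2 4833/5000
2 1 1149/1250
3 3/2 8961/10000
4 2 1087/1250
5 5/2 8501/10000
6 3 1637/2000
7 7/2 3971/5000
DF(0.5y) is solved at step 1

step 1 [0.5y] swap r/2=167/4833: DF=(1 − 167/4833·(0))/(1+167/4833) = 4833/5000 ≈ 0.966600
step 2 [1y] bond c/2=19/800: DF=(3855951/4000000 − 19/800·(0.966600))/(1+19/800) = 1149/1250 ≈ 0.919200
step 3 [1.5y] zero: DF = P = 8961/10000 ≈ 0.896100
step 4 [2y] swap r/2=1304/36515: DF=(1 − 1304/36515·(0.966600+0.919200+0.896100))/(1+1304/36515) = 1087/1250 ≈ 0.869600
step 5 [2.5y] bond c/2=27/800: DF=(1002029/1000000 − 27/800·(0.966600+0.919200+0.896100+0.869600))/(1+27/800) = 8501/10000 ≈ 0.850100
step 6 [3y] zero: DF = P = 1637/2000 ≈ 0.818500
step 7 [3.5y] swap r/2=686/20381: DF=(1 − 686/20381·(0.966600+0.919200+0.896100+0.869600+0.850100+0.818500))/(1+686/20381) = 3971/5000 ≈ 0.794200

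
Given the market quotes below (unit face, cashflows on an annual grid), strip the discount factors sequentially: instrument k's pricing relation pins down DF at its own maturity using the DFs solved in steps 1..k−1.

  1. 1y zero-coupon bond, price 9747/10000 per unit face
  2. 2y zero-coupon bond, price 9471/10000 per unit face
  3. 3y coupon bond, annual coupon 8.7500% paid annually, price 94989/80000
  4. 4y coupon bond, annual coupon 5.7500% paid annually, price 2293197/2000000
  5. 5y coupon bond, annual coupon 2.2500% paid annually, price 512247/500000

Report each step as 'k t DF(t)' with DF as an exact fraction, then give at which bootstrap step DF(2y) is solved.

step 1 [1y] zero: DF = P = 9747/10000 ≈ 0.974700
step 2 [2y] zero: DF = P = 9471/10000 ≈ 0.947100
step 3 [3y] bond c/1=7/80: DF=(94989/80000 − 7/80·(0.974700+0.947100))/(1+7/80) = 2343/2500 ≈ 0.937200
step 4 [4y] bond c/1=23/400: DF=(2293197/2000000 − 23/400·(0.974700+0.947100+0.937200))/(1+23/400) = 1161/1250 ≈ 0.928800
step 5 [5y] bond c/1=9/400: DF=(512247/500000 − 9/400·(0.974700+0.947100+0.937200+0.928800))/(1+9/400) = 4593/5000 ≈ 0.918600

1 1 9747/10000
2 2 9471/10000
3 3 2343/2500
4 4 1161/1250
5 5 4593/5000
DF(2y) is solved at step 2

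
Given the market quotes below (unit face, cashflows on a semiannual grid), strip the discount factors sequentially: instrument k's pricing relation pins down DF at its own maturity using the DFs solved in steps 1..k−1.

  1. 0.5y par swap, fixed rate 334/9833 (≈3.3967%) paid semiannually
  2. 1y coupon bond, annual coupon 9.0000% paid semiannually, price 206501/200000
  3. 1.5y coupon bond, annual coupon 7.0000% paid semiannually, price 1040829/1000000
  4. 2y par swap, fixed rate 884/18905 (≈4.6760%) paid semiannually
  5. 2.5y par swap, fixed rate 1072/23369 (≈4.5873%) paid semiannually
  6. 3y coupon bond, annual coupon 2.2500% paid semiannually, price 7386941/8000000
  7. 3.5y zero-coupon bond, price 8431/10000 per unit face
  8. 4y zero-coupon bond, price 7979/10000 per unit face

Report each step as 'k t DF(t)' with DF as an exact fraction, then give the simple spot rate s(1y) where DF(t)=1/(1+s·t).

1 1/2 9833/10000
2 1 9457/10000
3 3/2 2351/2500
4 2 2279/2500
5 5/2 558/625
6 3 8611/10000
7 7/2 8431/10000
8 4 7979/10000
s(1y) = (1/(9457/10000) − 1)/(1) = 543/9457 ≈ 5.7418%

step 1 [0.5y] swap r/2=167/9833: DF=(1 − 167/9833·(0))/(1+167/9833) = 9833/10000 ≈ 0.983300
step 2 [1y] bond c/2=9/200: DF=(206501/200000 − 9/200·(0.983300))/(1+9/200) = 9457/10000 ≈ 0.945700
step 3 [1.5y] bond c/2=7/200: DF=(1040829/1000000 − 7/200·(0.983300+0.945700))/(1+7/200) = 2351/2500 ≈ 0.940400
step 4 [2y] swap r/2=442/18905: DF=(1 − 442/18905·(0.983300+0.945700+0.940400))/(1+442/18905) = 2279/2500 ≈ 0.911600
step 5 [2.5y] swap r/2=536/23369: DF=(1 − 536/23369·(0.983300+0.945700+0.940400+0.911600))/(1+536/23369) = 558/625 ≈ 0.892800
step 6 [3y] bond c/2=9/800: DF=(7386941/8000000 − 9/800·(0.983300+0.945700+0.940400+0.911600+0.892800))/(1+9/800) = 8611/10000 ≈ 0.861100
step 7 [3.5y] zero: DF = P = 8431/10000 ≈ 0.843100
step 8 [4y] zero: DF = P = 7979/10000 ≈ 0.797900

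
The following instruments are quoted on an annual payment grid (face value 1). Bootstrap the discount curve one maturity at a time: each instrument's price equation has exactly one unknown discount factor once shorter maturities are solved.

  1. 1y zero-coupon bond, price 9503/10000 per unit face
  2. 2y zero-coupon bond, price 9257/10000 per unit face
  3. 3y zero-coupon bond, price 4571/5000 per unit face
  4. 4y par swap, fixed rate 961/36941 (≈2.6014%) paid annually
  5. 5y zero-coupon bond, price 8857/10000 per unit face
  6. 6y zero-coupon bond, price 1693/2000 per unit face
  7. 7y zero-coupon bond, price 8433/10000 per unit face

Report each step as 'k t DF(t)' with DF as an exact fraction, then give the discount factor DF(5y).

step 1 [1y] zero: DF = P = 9503/10000 ≈ 0.950300
step 2 [2y] zero: DF = P = 9257/10000 ≈ 0.925700
step 3 [3y] zero: DF = P = 4571/5000 ≈ 0.914200
step 4 [4y] swap r/1=961/36941: DF=(1 − 961/36941·(0.950300+0.925700+0.914200))/(1+961/36941) = 9039/10000 ≈ 0.903900
step 5 [5y] zero: DF = P = 8857/10000 ≈ 0.885700
step 6 [6y] zero: DF = P = 1693/2000 ≈ 0.846500
step 7 [7y] zero: DF = P = 8433/10000 ≈ 0.843300

1 1 9503/10000
2 2 9257/10000
3 3 4571/5000
4 4 9039/10000
5 5 8857/10000
6 6 1693/2000
7 7 8433/10000
DF(5y) = 8857/10000 ≈ 0.885700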